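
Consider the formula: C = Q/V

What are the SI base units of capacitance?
Units of each symbol in C = Q/V:
  Q (charge, in coulombs): s·A
  V (voltage, in volts): kg·m²/(s³·A)  → in the denominator, contributes s³·A/(kg·m²)

Multiplying the contributions: [s·A] · [s³·A/(kg·m²)]
Adding exponents of each base unit: kg: -1, m: -2, s: 4, A: 2
SI base units of capacitance: s⁴·A²/(kg·m²)

Answer: s⁴·A²/(kg·m²)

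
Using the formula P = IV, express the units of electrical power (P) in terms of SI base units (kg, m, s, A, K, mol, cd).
Units of each symbol in P = IV:
  I (current): A
  V (voltage, in volts): kg·m²/(s³·A)

Multiplying the contributions: [A] · [kg·m²/(s³·A)]
Adding exponents of each base unit: kg: 1, m: 2, s: -3
SI base units of electrical power: kg·m²/s³

Answer: kg·m²/s³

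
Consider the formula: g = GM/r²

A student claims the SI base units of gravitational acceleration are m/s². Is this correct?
Units of each symbol in g = GM/r²:
  G (gravitational constant): m³/(kg·s²)
  M (mass): kg
  r (distance): m  → to the power 2 in the denominator, contributes 1/m²

Multiplying the contributions: [m³/(kg·s²)] · [kg] · [1/m²]
Adding exponents of each base unit: m: 1, s: -2
SI base units of gravitational acceleration: m/s²

The claimed units m/s² match the derived units, so the claim is correct.

Answer: Yes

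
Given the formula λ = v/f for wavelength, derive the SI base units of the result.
Units of each symbol in λ = v/f:
  v (wave speed): m/s
  f (frequency): 1/s  → in the denominator, contributes s

Multiplying the contributions: [m/s] · [s]
Adding exponents of each base unit: m: 1
SI base units of wavelength: m

Answer: m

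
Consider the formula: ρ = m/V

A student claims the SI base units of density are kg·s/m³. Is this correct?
Units of each symbol in ρ = m/V:
  m (mass): kg
  V (volume): m³  → in the denominator, contributes 1/m³

Multiplying the contributions: [kg] · [1/m³]
Adding exponents of each base unit: kg: 1, m: -3
SI base units of density: kg/m³

The claimed units kg·s/m³ (exponents kg: 1, m: -3, s: 1) do not match the derived units kg/m³ (exponents kg: 1, m: -3), so the claim is incorrect.

Answer: No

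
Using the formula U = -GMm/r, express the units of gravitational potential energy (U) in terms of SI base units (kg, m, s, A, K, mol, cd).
Units of each symbol in U = -GMm/r:
  G (gravitational constant): m³/(kg·s²)
  M (mass): kg
  m (mass): kg
  r (distance): m  → in the denominator, contributes 1/m
  The minus sign does not affect the units.

Multiplying the contributions: [m³/(kg·s²)] · [kg] · [kg] · [1/m]
Adding exponents of each base unit: kg: 1, m: 2, s: -2
SI base units of gravitational potential energy: kg·m²/s²

Answer: kg·m²/s²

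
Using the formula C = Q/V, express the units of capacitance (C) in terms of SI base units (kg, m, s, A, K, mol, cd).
Units of each symbol in C = Q/V:
  Q (charge, in coulombs): s·A
  V (voltage, in volts): kg·m²/(s³·A)  → in the denominator, contributes s³·A/(kg·m²)

Multiplying the contributions: [s·A] · [s³·A/(kg·m²)]
Adding exponents of each base unit: kg: -1, m: -2, s: 4, A: 2
SI base units of capacitance: s⁴·A²/(kg·m²)

Answer: s⁴·A²/(kg·m²)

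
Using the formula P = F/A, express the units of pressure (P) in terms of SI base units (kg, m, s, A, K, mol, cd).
Units of each symbol in P = F/A:
  F (force): kg·m/s²
  A (area): m²  → in the denominator, contributes 1/m²

Multiplying the contributions: [kg·m/s²] · [1/m²]
Adding exponents of each base unit: kg: 1, m: -1, s: -2
SI base units of pressure: kg/(m·s²)

Answer: kg/(m·s²)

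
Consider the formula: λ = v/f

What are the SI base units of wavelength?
Units of each symbol in λ = v/f:
  v (wave speed): m/s
  f (frequency): 1/s  → in the denominator, contributes s

Multiplying the contributions: [m/s] · [s]
Adding exponents of each base unit: m: 1
SI base units of wavelength: m

Answer: m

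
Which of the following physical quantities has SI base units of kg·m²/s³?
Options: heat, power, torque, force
Checking the SI base units of each option:
  heat (Q = mcΔT): kg·m²/s²  ✗
  power (P = W/t): kg·m²/s³  ✓ matches
  torque (τ = Fr): kg·m²/s²  ✗
  force (F = ma): kg·m/s²  ✗

Only power has units kg·m²/s³.

Answer: power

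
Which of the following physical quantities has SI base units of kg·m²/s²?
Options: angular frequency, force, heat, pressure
Checking the SI base units of each option:
  angular frequency (ω = 2πf): 1/s  ✗
  force (F = ma): kg·m/s²  ✗
  heat (Q = mcΔT): kg·m²/s²  ✓ matches
  pressure (P = F/A): kg/(m·s²)  ✗

Only heat has units kg·m²/s².

Answer: heat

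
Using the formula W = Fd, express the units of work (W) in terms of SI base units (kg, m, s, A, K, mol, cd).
Units of each symbol in W = Fd:
  F (force): kg·m/s²
  d (displacement): m

Multiplying the contributions: [kg·m/s²] · [m]
Adding exponents of each base unit: kg: 1, m: 2, s: -2
SI base units of work: kg·m²/s²

Answer: kg·m²/s²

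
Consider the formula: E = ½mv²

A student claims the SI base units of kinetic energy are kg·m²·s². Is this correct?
Units of each symbol in E = ½mv²:
  m (mass): kg
  v (speed): m/s  → to the power 2, contributes m²/s²
  The factor ½ is dimensionless.

Multiplying the contributions: [kg] · [m²/s²]
Adding exponents of each base unit: kg: 1, m: 2, s: -2
SI base units of kinetic energy: kg·m²/s²

The claimed units kg·m²·s² (exponents kg: 1, m: 2, s: 2) do not match the derived units kg·m²/s² (exponents kg: 1, m: 2, s: -2), so the claim is incorrect.

Answer: No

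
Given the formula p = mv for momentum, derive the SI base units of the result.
Units of each symbol in p = mv:
  m (mass): kg
  v (velocity): m/s

Multiplying the contributions: [kg] · [m/s]
Adding exponents of each base unit: kg: 1, m: 1, s: -1
SI base units of momentum: kg·m/s

Answer: kg·m/s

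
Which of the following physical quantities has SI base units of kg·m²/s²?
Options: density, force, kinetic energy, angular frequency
Checking the SI base units of each option:
  density (ρ = m/V): kg/m³  ✗
  force (F = ma): kg·m/s²  ✗
  kinetic energy (E = ½mv²): kg·m²/s²  ✓ matches
  angular frequency (ω = 2πf): 1/s  ✗

Only kinetic energy has units kg·m²/s².

Answer: kinetic energy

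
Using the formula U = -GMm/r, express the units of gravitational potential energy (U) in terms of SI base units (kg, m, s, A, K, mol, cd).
Units of each symbol in U = -GMm/r:
  G (gravitational constant): m³/(kg·s²)
  M (mass): kg
  m (mass): kg
  r (distance): m  → in the denominator, contributes 1/m
  The minus sign does not affect the units.

Multiplying the contributions: [m³/(kg·s²)] · [kg] · [kg] · [1/m]
Adding exponents of each base unit: kg: 1, m: 2, s: -2
SI base units of gravitational potential energy: kg·m²/s²

Answer: kg·m²/s²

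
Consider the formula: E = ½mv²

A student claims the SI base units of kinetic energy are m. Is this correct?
Units of each symbol in E = ½mv²:
  m (mass): kg
  v (speed): m/s  → to the power 2, contributes m²/s²
  The factor ½ is dimensionless.

Multiplying the contributions: [kg] · [m²/s²]
Adding exponents of each base unit: kg: 1, m: 2, s: -2
SI base units of kinetic energy: kg·m²/s²

The claimed units m (exponents m: 1) do not match the derived units kg·m²/s² (exponents kg: 1, m: 2, s: -2), so the claim is incorrect.

Answer: No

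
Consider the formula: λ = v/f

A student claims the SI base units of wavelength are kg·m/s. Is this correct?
Units of each symbol in λ = v/f:
  v (wave speed): m/s
  f (frequency): 1/s  → in the denominator, contributes s

Multiplying the contributions: [m/s] · [s]
Adding exponents of each base unit: m: 1
SI base units of wavelength: m

The claimed units kg·m/s (exponents kg: 1, m: 1, s: -1) do not match the derived units m (exponents m: 1), so the claim is incorrect.

Answer: No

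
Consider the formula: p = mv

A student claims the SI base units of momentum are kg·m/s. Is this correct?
Units of each symbol in p = mv:
  m (mass): kg
  v (velocity): m/s

Multiplying the contributions: [kg] · [m/s]
Adding exponents of each base unit: kg: 1, m: 1, s: -1
SI base units of momentum: kg·m/s

The claimed units kg·m/s match the derived units, so the claim is correct.

Answer: Yes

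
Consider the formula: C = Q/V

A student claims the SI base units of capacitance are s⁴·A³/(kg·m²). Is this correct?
Units of each symbol in C = Q/V:
  Q (charge, in coulombs): s·A
  V (voltage, in volts): kg·m²/(s³·A)  → in the denominator, contributes s³·A/(kg·m²)

Multiplying the contributions: [s·A] · [s³·A/(kg·m²)]
Adding exponents of each base unit: kg: -1, m: -2, s: 4, A: 2
SI base units of capacitance: s⁴·A²/(kg·m²)

The claimed units s⁴·A³/(kg·m²) (exponents kg: -1, m: -2, s: 4, A: 3) do not match the derived units s⁴·A²/(kg·m²) (exponents kg: -1, m: -2, s: 4, A: 2), so the claim is incorrect.

Answer: No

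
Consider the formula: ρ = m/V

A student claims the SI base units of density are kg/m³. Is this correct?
Units of each symbol in ρ = m/V:
  m (mass): kg
  V (volume): m³  → in the denominator, contributes 1/m³

Multiplying the contributions: [kg] · [1/m³]
Adding exponents of each base unit: kg: 1, m: -3
SI base units of density: kg/m³

The claimed units kg/m³ match the derived units, so the claim is correct.

Answer: Yes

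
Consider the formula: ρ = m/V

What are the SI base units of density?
Units of each symbol in ρ = m/V:
  m (mass): kg
  V (volume): m³  → in the denominator, contributes 1/m³

Multiplying the contributions: [kg] · [1/m³]
Adding exponents of each base unit: kg: 1, m: -3
SI base units of density: kg/m³

Answer: kg/m³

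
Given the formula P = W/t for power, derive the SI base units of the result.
Units of each symbol in P = W/t:
  W (work): kg·m²/s²
  t (time): s  → in the denominator, contributes 1/s

Multiplying the contributions: [kg·m²/s²] · [1/s]
Adding exponents of each base unit: kg: 1, m: 2, s: -3
SI base units of power: kg·m²/s³

Answer: kg·m²/s³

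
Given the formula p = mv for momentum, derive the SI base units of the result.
Units of each symbol in p = mv:
  m (mass): kg
  v (velocity): m/s

Multiplying the contributions: [kg] · [m/s]
Adding exponents of each base unit: kg: 1, m: 1, s: -1
SI base units of momentum: kg·m/s

Answer: kg·m/s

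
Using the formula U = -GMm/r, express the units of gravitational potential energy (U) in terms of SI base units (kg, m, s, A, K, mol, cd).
Units of each symbol in U = -GMm/r:
  G (gravitational constant): m³/(kg·s²)
  M (mass): kg
  m (mass): kg
  r (distance): m  → in the denominator, contributes 1/m
  The minus sign does not affect the units.

Multiplying the contributions: [m³/(kg·s²)] · [kg] · [kg] · [1/m]
Adding exponents of each base unit: kg: 1, m: 2, s: -2
SI base units of gravitational potential energy: kg·m²/s²

Answer: kg·m²/s²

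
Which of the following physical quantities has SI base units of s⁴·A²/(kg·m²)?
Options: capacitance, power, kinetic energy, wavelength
Checking the SI base units of each option:
  capacitance (C = Q/V): s⁴·A²/(kg·m²)  ✓ matches
  power (P = W/t): kg·m²/s³  ✗
  kinetic energy (E = ½mv²): kg·m²/s²  ✗
  wavelength (λ = v/f): m  ✗

Only capacitance has units s⁴·A²/(kg·m²).

Answer: capacitance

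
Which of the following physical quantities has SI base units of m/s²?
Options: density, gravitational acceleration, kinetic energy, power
Checking the SI base units of each option:
  density (ρ = m/V): kg/m³  ✗
  gravitational acceleration (g = GM/r²): m/s²  ✓ matches
  kinetic energy (E = ½mv²): kg·m²/s²  ✗
  power (P = W/t): kg·m²/s³  ✗

Only gravitational acceleration has units m/s².

Answer: gravitational acceleration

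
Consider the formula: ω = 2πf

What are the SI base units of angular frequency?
Units of each symbol in ω = 2πf:
  f (frequency): 1/s
  The factor 2π is dimensionless.

Multiplying the contributions: [1/s]
Adding exponents of each base unit: s: -1
SI base units of angular frequency: 1/s

Answer: 1/s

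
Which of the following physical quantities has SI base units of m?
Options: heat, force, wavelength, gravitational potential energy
Checking the SI base units of each option:
  heat (Q = mcΔT): kg·m²/s²  ✗
  force (F = ma): kg·m/s²  ✗
  wavelength (λ = v/f): m  ✓ matches
  gravitational potential energy (U = -GMm/r): kg·m²/s²  ✗

Only wavelength has units m.

Answer: wavelength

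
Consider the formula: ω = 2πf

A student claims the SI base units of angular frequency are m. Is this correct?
Units of each symbol in ω = 2πf:
  f (frequency): 1/s
  The factor 2π is dimensionless.

Multiplying the contributions: [1/s]
Adding exponents of each base unit: s: -1
SI base units of angular frequency: 1/s

The claimed units m (exponents m: 1) do not match the derived units 1/s (exponents s: -1), so the claim is incorrect.

Answer: No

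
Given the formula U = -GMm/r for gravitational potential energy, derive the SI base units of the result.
Units of each symbol in U = -GMm/r:
  G (gravitational constant): m³/(kg·s²)
  M (mass): kg
  m (mass): kg
  r (distance): m  → in the denominator, contributes 1/m
  The minus sign does not affect the units.

Multiplying the contributions: [m³/(kg·s²)] · [kg] · [kg] · [1/m]
Adding exponents of each base unit: kg: 1, m: 2, s: -2
SI base units of gravitational potential energy: kg·m²/s²

Answer: kg·m²/s²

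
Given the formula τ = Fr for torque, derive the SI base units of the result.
Units of each symbol in τ = Fr:
  F (force): kg·m/s²
  r (lever arm): m

Multiplying the contributions: [kg·m/s²] · [m]
Adding exponents of each base unit: kg: 1, m: 2, s: -2
SI base units of torque: kg·m²/s²

Answer: kg·m²/s²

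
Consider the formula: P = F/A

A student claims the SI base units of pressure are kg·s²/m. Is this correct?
Units of each symbol in P = F/A:
  F (force): kg·m/s²
  A (area): m²  → in the denominator, contributes 1/m²

Multiplying the contributions: [kg·m/s²] · [1/m²]
Adding exponents of each base unit: kg: 1, m: -1, s: -2
SI base units of pressure: kg/(m·s²)

The claimed units kg·s²/m (exponents kg: 1, m: -1, s: 2) do not match the derived units kg/(m·s²) (exponents kg: 1, m: -1, s: -2), so the claim is incorrect.

Answer: No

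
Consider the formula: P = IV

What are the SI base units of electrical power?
Units of each symbol in P = IV:
  I (current): A
  V (voltage, in volts): kg·m²/(s³·A)

Multiplying the contributions: [A] · [kg·m²/(s³·A)]
Adding exponents of each base unit: kg: 1, m: 2, s: -3
SI base units of electrical power: kg·m²/s³

Answer: kg·m²/s³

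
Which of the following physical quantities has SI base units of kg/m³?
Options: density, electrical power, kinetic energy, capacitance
Checking the SI base units of each option:
  density (ρ = m/V): kg/m³  ✓ matches
  electrical power (P = IV): kg·m²/s³  ✗
  kinetic energy (E = ½mv²): kg·m²/s²  ✗
  capacitance (C = Q/V): s⁴·A²/(kg·m²)  ✗

Only density has units kg/m³.

Answer: density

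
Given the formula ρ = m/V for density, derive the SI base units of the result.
Units of each symbol in ρ = m/V:
  m (mass): kg
  V (volume): m³  → in the denominator, contributes 1/m³

Multiplying the contributions: [kg] · [1/m³]
Adding exponents of each base unit: kg: 1, m: -3
SI base units of density: kg/m³

Answer: kg/m³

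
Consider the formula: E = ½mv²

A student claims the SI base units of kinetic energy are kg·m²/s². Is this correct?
Units of each symbol in E = ½mv²:
  m (mass): kg
  v (speed): m/s  → to the power 2, contributes m²/s²
  The factor ½ is dimensionless.

Multiplying the contributions: [kg] · [m²/s²]
Adding exponents of each base unit: kg: 1, m: 2, s: -2
SI base units of kinetic energy: kg·m²/s²

The claimed units kg·m²/s² match the derived units, so the claim is correct.

Answer: Yes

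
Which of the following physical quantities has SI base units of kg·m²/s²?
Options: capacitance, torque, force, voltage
Checking the SI base units of each option:
  capacitance (C = Q/V): s⁴·A²/(kg·m²)  ✗
  torque (τ = Fr): kg·m²/s²  ✓ matches
  force (F = ma): kg·m/s²  ✗
  voltage (V = IR): kg·m²/(s³·A)  ✗

Only torque has units kg·m²/s².

Answer: torque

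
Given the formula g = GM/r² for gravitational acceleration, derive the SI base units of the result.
Units of each symbol in g = GM/r²:
  G (gravitational constant): m³/(kg·s²)
  M (mass): kg
  r (distance): m  → to the power 2 in the denominator, contributes 1/m²

Multiplying the contributions: [m³/(kg·s²)] · [kg] · [1/m²]
Adding exponents of each base unit: m: 1, s: -2
SI base units of gravitational acceleration: m/s²

Answer: m/s²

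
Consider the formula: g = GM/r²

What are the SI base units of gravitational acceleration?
Units of each symbol in g = GM/r²:
  G (gravitational constant): m³/(kg·s²)
  M (mass): kg
  r (distance): m  → to the power 2 in the denominator, contributes 1/m²

Multiplying the contributions: [m³/(kg·s²)] · [kg] · [1/m²]
Adding exponents of each base unit: m: 1, s: -2
SI base units of gravitational acceleration: m/s²

Answer: m/s²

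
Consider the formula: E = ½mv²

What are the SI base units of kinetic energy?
Units of each symbol in E = ½mv²:
  m (mass): kg
  v (speed): m/s  → to the power 2, contributes m²/s²
  The factor ½ is dimensionless.

Multiplying the contributions: [kg] · [m²/s²]
Adding exponents of each base unit: kg: 1, m: 2, s: -2
SI base units of kinetic energy: kg·m²/s²

Answer: kg·m²/s²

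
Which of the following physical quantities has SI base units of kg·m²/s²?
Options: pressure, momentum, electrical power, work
Checking the SI base units of each option:
  pressure (P = F/A): kg/(m·s²)  ✗
  momentum (p = mv): kg·m/s  ✗
  electrical power (P = IV): kg·m²/s³  ✗
  work (W = Fd): kg·m²/s²  ✓ matches

Only work has units kg·m²/s².

Answer: work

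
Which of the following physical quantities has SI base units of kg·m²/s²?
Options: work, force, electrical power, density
Checking the SI base units of each option:
  work (W = Fd): kg·m²/s²  ✓ matches
  force (F = ma): kg·m/s²  ✗
  electrical power (P = IV): kg·m²/s³  ✗
  density (ρ = m/V): kg/m³  ✗

Only work has units kg·m²/s².

Answer: work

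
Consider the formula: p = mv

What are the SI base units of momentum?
Units of each symbol in p = mv:
  m (mass): kg
  v (velocity): m/s

Multiplying the contributions: [kg] · [m/s]
Adding exponents of each base unit: kg: 1, m: 1, s: -1
SI base units of momentum: kg·m/s

Answer: kg·m/s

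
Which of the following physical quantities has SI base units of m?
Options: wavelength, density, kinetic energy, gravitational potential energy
Checking the SI base units of each option:
  wavelength (λ = v/f): m  ✓ matches
  density (ρ = m/V): kg/m³  ✗
  kinetic energy (E = ½mv²): kg·m²/s²  ✗
  gravitational potential energy (U = -GMm/r): kg·m²/s²  ✗

Only wavelength has units m.

Answer: wavelength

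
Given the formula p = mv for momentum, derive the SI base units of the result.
Units of each symbol in p = mv:
  m (mass): kg
  v (velocity): m/s

Multiplying the contributions: [kg] · [m/s]
Adding exponents of each base unit: kg: 1, m: 1, s: -1
SI base units of momentum: kg·m/s

Answer: kg·m/s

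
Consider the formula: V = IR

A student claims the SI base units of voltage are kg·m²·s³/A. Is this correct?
Units of each symbol in V = IR:
  I (current): A
  R (resistance, in ohms): kg·m²/(s³·A²)

Multiplying the contributions: [A] · [kg·m²/(s³·A²)]
Adding exponents of each base unit: kg: 1, m: 2, s: -3, A: -1
SI base units of voltage: kg·m²/(s³·A)

The claimed units kg·m²·s³/A (exponents kg: 1, m: 2, s: 3, A: -1) do not match the derived units kg·m²/(s³·A) (exponents kg: 1, m: 2, s: -3, A: -1), so the claim is incorrect.

Answer: No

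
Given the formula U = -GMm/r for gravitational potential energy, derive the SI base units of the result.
Units of each symbol in U = -GMm/r:
  G (gravitational constant): m³/(kg·s²)
  M (mass): kg
  m (mass): kg
  r (distance): m  → in the denominator, contributes 1/m
  The minus sign does not affect the units.

Multiplying the contributions: [m³/(kg·s²)] · [kg] · [kg] · [1/m]
Adding exponents of each base unit: kg: 1, m: 2, s: -2
SI base units of gravitational potential energy: kg·m²/s²

Answer: kg·m²/s²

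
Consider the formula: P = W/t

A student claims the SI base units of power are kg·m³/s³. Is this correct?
Units of each symbol in P = W/t:
  W (work): kg·m²/s²
  t (time): s  → in the denominator, contributes 1/s

Multiplying the contributions: [kg·m²/s²] · [1/s]
Adding exponents of each base unit: kg: 1, m: 2, s: -3
SI base units of power: kg·m²/s³

The claimed units kg·m³/s³ (exponents kg: 1, m: 3, s: -3) do not match the derived units kg·m²/s³ (exponents kg: 1, m: 2, s: -3), so the claim is incorrect.

Answer: No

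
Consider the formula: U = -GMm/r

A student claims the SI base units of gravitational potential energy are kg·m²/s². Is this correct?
Units of each symbol in U = -GMm/r:
  G (gravitational constant): m³/(kg·s²)
  M (mass): kg
  m (mass): kg
  r (distance): m  → in the denominator, contributes 1/m
  The minus sign does not affect the units.

Multiplying the contributions: [m³/(kg·s²)] · [kg] · [kg] · [1/m]
Adding exponents of each base unit: kg: 1, m: 2, s: -2
SI base units of gravitational potential energy: kg·m²/s²

The claimed units kg·m²/s² match the derived units, so the claim is correct.

Answer: Yes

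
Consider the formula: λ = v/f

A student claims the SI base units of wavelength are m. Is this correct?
Units of each symbol in λ = v/f:
  v (wave speed): m/s
  f (frequency): 1/s  → in the denominator, contributes s

Multiplying the contributions: [m/s] · [s]
Adding exponents of each base unit: m: 1
SI base units of wavelength: m

The claimed units m match the derived units, so the claim is correct.

Answer: Yes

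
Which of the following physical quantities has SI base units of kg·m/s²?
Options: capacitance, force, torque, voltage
Checking the SI base units of each option:
  capacitance (C = Q/V): s⁴·A²/(kg·m²)  ✗
  force (F = ma): kg·m/s²  ✓ matches
  torque (τ = Fr): kg·m²/s²  ✗
  voltage (V = IR): kg·m²/(s³·A)  ✗

Only force has units kg·m/s².

Answer: force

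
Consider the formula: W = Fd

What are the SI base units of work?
Units of each symbol in W = Fd:
  F (force): kg·m/s²
  d (displacement): m

Multiplying the contributions: [kg·m/s²] · [m]
Adding exponents of each base unit: kg: 1, m: 2, s: -2
SI base units of work: kg·m²/s²

Answer: kg·m²/s²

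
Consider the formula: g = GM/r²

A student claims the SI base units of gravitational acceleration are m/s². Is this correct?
Units of each symbol in g = GM/r²:
  G (gravitational constant): m³/(kg·s²)
  M (mass): kg
  r (distance): m  → to the power 2 in the denominator, contributes 1/m²

Multiplying the contributions: [m³/(kg·s²)] · [kg] · [1/m²]
Adding exponents of each base unit: m: 1, s: -2
SI base units of gravitational acceleration: m/s²

The claimed units m/s² match the derived units, so the claim is correct.

Answer: Yes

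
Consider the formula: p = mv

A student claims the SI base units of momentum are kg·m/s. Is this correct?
Units of each symbol in p = mv:
  m (mass): kg
  v (velocity): m/s

Multiplying the contributions: [kg] · [m/s]
Adding exponents of each base unit: kg: 1, m: 1, s: -1
SI base units of momentum: kg·m/s

The claimed units kg·m/s match the derived units, so the claim is correct.

Answer: Yes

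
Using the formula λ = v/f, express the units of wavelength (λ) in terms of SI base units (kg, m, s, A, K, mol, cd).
Units of each symbol in λ = v/f:
  v (wave speed): m/s
  f (frequency): 1/s  → in the denominator, contributes s

Multiplying the contributions: [m/s] · [s]
Adding exponents of each base unit: m: 1
SI base units of wavelength: m

Answer: m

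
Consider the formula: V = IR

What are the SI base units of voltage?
Units of each symbol in V = IR:
  I (current): A
  R (resistance, in ohms): kg·m²/(s³·A²)

Multiplying the contributions: [A] · [kg·m²/(s³·A²)]
Adding exponents of each base unit: kg: 1, m: 2, s: -3, A: -1
SI base units of voltage: kg·m²/(s³·A)

Answer: kg·m²/(s³·A)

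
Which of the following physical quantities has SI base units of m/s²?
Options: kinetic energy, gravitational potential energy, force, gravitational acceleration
Checking the SI base units of each option:
  kinetic energy (E = ½mv²): kg·m²/s²  ✗
  gravitational potential energy (U = -GMm/r): kg·m²/s²  ✗
  force (F = ma): kg·m/s²  ✗
  gravitational acceleration (g = GM/r²): m/s²  ✓ matches

Only gravitational acceleration has units m/s².

Answer: gravitational acceleration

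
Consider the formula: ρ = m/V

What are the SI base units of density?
Units of each symbol in ρ = m/V:
  m (mass): kg
  V (volume): m³  → in the denominator, contributes 1/m³

Multiplying the contributions: [kg] · [1/m³]
Adding exponents of each base unit: kg: 1, m: -3
SI base units of density: kg/m³

Answer: kg/m³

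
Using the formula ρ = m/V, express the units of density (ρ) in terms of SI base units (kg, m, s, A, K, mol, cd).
Units of each symbol in ρ = m/V:
  m (mass): kg
  V (volume): m³  → in the denominator, contributes 1/m³

Multiplying the contributions: [kg] · [1/m³]
Adding exponents of each base unit: kg: 1, m: -3
SI base units of density: kg/m³

Answer: kg/m³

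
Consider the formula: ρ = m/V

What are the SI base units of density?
Units of each symbol in ρ = m/V:
  m (mass): kg
  V (volume): m³  → in the denominator, contributes 1/m³

Multiplying the contributions: [kg] · [1/m³]
Adding exponents of each base unit: kg: 1, m: -3
SI base units of density: kg/m³

Answer: kg/m³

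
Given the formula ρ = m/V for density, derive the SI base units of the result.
Units of each symbol in ρ = m/V:
  m (mass): kg
  V (volume): m³  → in the denominator, contributes 1/m³

Multiplying the contributions: [kg] · [1/m³]
Adding exponents of each base unit: kg: 1, m: -3
SI base units of density: kg/m³

Answer: kg/m³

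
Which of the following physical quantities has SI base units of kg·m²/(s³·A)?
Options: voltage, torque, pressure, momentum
Checking the SI base units of each option:
  voltage (V = IR): kg·m²/(s³·A)  ✓ matches
  torque (τ = Fr): kg·m²/s²  ✗
  pressure (P = F/A): kg/(m·s²)  ✗
  momentum (p = mv): kg·m/s  ✗

Only voltage has units kg·m²/(s³·A).

Answer: voltage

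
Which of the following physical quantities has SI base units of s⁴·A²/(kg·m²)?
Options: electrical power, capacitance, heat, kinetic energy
Checking the SI base units of each option:
  electrical power (P = IV): kg·m²/s³  ✗
  capacitance (C = Q/V): s⁴·A²/(kg·m²)  ✓ matches
  heat (Q = mcΔT): kg·m²/s²  ✗
  kinetic energy (E = ½mv²): kg·m²/s²  ✗

Only capacitance has units s⁴·A²/(kg·m²).

Answer: capacitance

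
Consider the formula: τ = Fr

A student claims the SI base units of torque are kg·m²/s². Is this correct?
Units of each symbol in τ = Fr:
  F (force): kg·m/s²
  r (lever arm): m

Multiplying the contributions: [kg·m/s²] · [m]
Adding exponents of each base unit: kg: 1, m: 2, s: -2
SI base units of torque: kg·m²/s²

The claimed units kg·m²/s² match the derived units, so the claim is correct.

Answer: Yes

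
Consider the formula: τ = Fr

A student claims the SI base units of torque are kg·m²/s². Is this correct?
Units of each symbol in τ = Fr:
  F (force): kg·m/s²
  r (lever arm): m

Multiplying the contributions: [kg·m/s²] · [m]
Adding exponents of each base unit: kg: 1, m: 2, s: -2
SI base units of torque: kg·m²/s²

The claimed units kg·m²/s² match the derived units, so the claim is correct.

Answer: Yes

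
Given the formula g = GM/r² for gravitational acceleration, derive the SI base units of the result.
Units of each symbol in g = GM/r²:
  G (gravitational constant): m³/(kg·s²)
  M (mass): kg
  r (distance): m  → to the power 2 in the denominator, contributes 1/m²

Multiplying the contributions: [m³/(kg·s²)] · [kg] · [1/m²]
Adding exponents of each base unit: m: 1, s: -2
SI base units of gravitational acceleration: m/s²

Answer: m/s²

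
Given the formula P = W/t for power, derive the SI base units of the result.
Units of each symbol in P = W/t:
  W (work): kg·m²/s²
  t (time): s  → in the denominator, contributes 1/s

Multiplying the contributions: [kg·m²/s²] · [1/s]
Adding exponents of each base unit: kg: 1, m: 2, s: -3
SI base units of power: kg·m²/s³

Answer: kg·m²/s³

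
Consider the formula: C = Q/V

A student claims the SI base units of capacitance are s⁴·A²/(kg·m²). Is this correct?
Units of each symbol in C = Q/V:
  Q (charge, in coulombs): s·A
  V (voltage, in volts): kg·m²/(s³·A)  → in the denominator, contributes s³·A/(kg·m²)

Multiplying the contributions: [s·A] · [s³·A/(kg·m²)]
Adding exponents of each base unit: kg: -1, m: -2, s: 4, A: 2
SI base units of capacitance: s⁴·A²/(kg·m²)

The claimed units s⁴·A²/(kg·m²) match the derived units, so the claim is correct.

Answer: Yes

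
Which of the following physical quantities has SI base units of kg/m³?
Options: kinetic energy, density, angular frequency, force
Checking the SI base units of each option:
  kinetic energy (E = ½mv²): kg·m²/s²  ✗
  density (ρ = m/V): kg/m³  ✓ matches
  angular frequency (ω = 2πf): 1/s  ✗
  force (F = ma): kg·m/s²  ✗

Only density has units kg/m³.

Answer: density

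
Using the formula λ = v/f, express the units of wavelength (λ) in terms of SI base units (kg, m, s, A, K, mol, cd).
Units of each symbol in λ = v/f:
  v (wave speed): m/s
  f (frequency): 1/s  → in the denominator, contributes s

Multiplying the contributions: [m/s] · [s]
Adding exponents of each base unit: m: 1
SI base units of wavelength: m

Answer: m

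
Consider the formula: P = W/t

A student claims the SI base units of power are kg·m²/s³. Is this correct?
Units of each symbol in P = W/t:
  W (work): kg·m²/s²
  t (time): s  → in the denominator, contributes 1/s

Multiplying the contributions: [kg·m²/s²] · [1/s]
Adding exponents of each base unit: kg: 1, m: 2, s: -3
SI base units of power: kg·m²/s³

The claimed units kg·m²/s³ match the derived units, so the claim is correct.

Answer: Yes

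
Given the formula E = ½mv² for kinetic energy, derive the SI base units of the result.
Units of each symbol in E = ½mv²:
  m (mass): kg
  v (speed): m/s  → to the power 2, contributes m²/s²
  The factor ½ is dimensionless.

Multiplying the contributions: [kg] · [m²/s²]
Adding exponents of each base unit: kg: 1, m: 2, s: -2
SI base units of kinetic energy: kg·m²/s²

Answer: kg·m²/s²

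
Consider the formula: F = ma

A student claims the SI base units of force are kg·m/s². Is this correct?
Units of each symbol in F = ma:
  m (mass): kg
  a (acceleration): m/s²

Multiplying the contributions: [kg] · [m/s²]
Adding exponents of each base unit: kg: 1, m: 1, s: -2
SI base units of force: kg·m/s²

The claimed units kg·m/s² match the derived units, so the claim is correct.

Answer: Yes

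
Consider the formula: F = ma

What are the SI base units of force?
Units of each symbol in F = ma:
  m (mass): kg
  a (acceleration): m/s²

Multiplying the contributions: [kg] · [m/s²]
Adding exponents of each base unit: kg: 1, m: 1, s: -2
SI base units of force: kg·m/s²

Answer: kg·m/s²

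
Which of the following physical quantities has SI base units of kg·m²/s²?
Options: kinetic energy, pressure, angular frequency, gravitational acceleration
Checking the SI base units of each option:
  kinetic energy (E = ½mv²): kg·m²/s²  ✓ matches
  pressure (P = F/A): kg/(m·s²)  ✗
  angular frequency (ω = 2πf): 1/s  ✗
  gravitational acceleration (g = GM/r²): m/s²  ✗

Only kinetic energy has units kg·m²/s².

Answer: kinetic energy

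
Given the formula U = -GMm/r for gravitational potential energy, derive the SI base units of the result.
Units of each symbol in U = -GMm/r:
  G (gravitational constant): m³/(kg·s²)
  M (mass): kg
  m (mass): kg
  r (distance): m  → in the denominator, contributes 1/m
  The minus sign does not affect the units.

Multiplying the contributions: [m³/(kg·s²)] · [kg] · [kg] · [1/m]
Adding exponents of each base unit: kg: 1, m: 2, s: -2
SI base units of gravitational potential energy: kg·m²/s²

Answer: kg·m²/s²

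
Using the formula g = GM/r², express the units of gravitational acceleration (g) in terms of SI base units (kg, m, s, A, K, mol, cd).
Units of each symbol in g = GM/r²:
  G (gravitational constant): m³/(kg·s²)
  M (mass): kg
  r (distance): m  → to the power 2 in the denominator, contributes 1/m²

Multiplying the contributions: [m³/(kg·s²)] · [kg] · [1/m²]
Adding exponents of each base unit: m: 1, s: -2
SI base units of gravitational acceleration: m/s²

Answer: m/s²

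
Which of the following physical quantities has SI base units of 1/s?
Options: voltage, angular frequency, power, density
Checking the SI base units of each option:
  voltage (V = IR): kg·m²/(s³·A)  ✗
  angular frequency (ω = 2πf): 1/s  ✓ matches
  power (P = W/t): kg·m²/s³  ✗
  density (ρ = m/V): kg/m³  ✗

Only angular frequency has units 1/s.

Answer: angular frequency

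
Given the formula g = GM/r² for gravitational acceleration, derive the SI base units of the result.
Units of each symbol in g = GM/r²:
  G (gravitational constant): m³/(kg·s²)
  M (mass): kg
  r (distance): m  → to the power 2 in the denominator, contributes 1/m²

Multiplying the contributions: [m³/(kg·s²)] · [kg] · [1/m²]
Adding exponents of each base unit: m: 1, s: -2
SI base units of gravitational acceleration: m/s²

Answer: m/s²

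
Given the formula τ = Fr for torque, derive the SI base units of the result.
Units of each symbol in τ = Fr:
  F (force): kg·m/s²
  r (lever arm): m

Multiplying the contributions: [kg·m/s²] · [m]
Adding exponents of each base unit: kg: 1, m: 2, s: -2
SI base units of torque: kg·m²/s²

Answer: kg·m²/s²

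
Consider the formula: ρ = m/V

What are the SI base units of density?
Units of each symbol in ρ = m/V:
  m (mass): kg
  V (volume): m³  → in the denominator, contributes 1/m³

Multiplying the contributions: [kg] · [1/m³]
Adding exponents of each base unit: kg: 1, m: -3
SI base units of density: kg/m³

Answer: kg/m³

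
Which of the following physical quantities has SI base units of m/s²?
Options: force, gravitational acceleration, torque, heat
Checking the SI base units of each option:
  force (F = ma): kg·m/s²  ✗
  gravitational acceleration (g = GM/r²): m/s²  ✓ matches
  torque (τ = Fr): kg·m²/s²  ✗
  heat (Q = mcΔT): kg·m²/s²  ✗

Only gravitational acceleration has units m/s².

Answer: gravitational acceleration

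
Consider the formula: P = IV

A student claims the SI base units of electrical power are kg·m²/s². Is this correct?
Units of each symbol in P = IV:
  I (current): A
  V (voltage, in volts): kg·m²/(s³·A)

Multiplying the contributions: [A] · [kg·m²/(s³·A)]
Adding exponents of each base unit: kg: 1, m: 2, s: -3
SI base units of electrical power: kg·m²/s³

The claimed units kg·m²/s² (exponents kg: 1, m: 2, s: -2) do not match the derived units kg·m²/s³ (exponents kg: 1, m: 2, s: -3), so the claim is incorrect.

Answer: No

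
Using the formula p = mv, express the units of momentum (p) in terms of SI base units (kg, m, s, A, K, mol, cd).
Units of each symbol in p = mv:
  m (mass): kg
  v (velocity): m/s

Multiplying the contributions: [kg] · [m/s]
Adding exponents of each base unit: kg: 1, m: 1, s: -1
SI base units of momentum: kg·m/s

Answer: kg·m/s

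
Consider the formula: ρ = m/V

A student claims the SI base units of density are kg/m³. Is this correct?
Units of each symbol in ρ = m/V:
  m (mass): kg
  V (volume): m³  → in the denominator, contributes 1/m³

Multiplying the contributions: [kg] · [1/m³]
Adding exponents of each base unit: kg: 1, m: -3
SI base units of density: kg/m³

The claimed units kg/m³ match the derived units, so the claim is correct.

Answer: Yes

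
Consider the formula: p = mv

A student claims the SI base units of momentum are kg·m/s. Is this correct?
Units of each symbol in p = mv:
  m (mass): kg
  v (velocity): m/s

Multiplying the contributions: [kg] · [m/s]
Adding exponents of each base unit: kg: 1, m: 1, s: -1
SI base units of momentum: kg·m/s

The claimed units kg·m/s match the derived units, so the claim is correct.

Answer: Yes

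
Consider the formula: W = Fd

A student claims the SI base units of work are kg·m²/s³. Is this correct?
Units of each symbol in W = Fd:
  F (force): kg·m/s²
  d (displacement): m

Multiplying the contributions: [kg·m/s²] · [m]
Adding exponents of each base unit: kg: 1, m: 2, s: -2
SI base units of work: kg·m²/s²

The claimed units kg·m²/s³ (exponents kg: 1, m: 2, s: -3) do not match the derived units kg·m²/s² (exponents kg: 1, m: 2, s: -2), so the claim is incorrect.

Answer: No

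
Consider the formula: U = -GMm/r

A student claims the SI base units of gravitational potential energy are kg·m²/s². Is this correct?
Units of each symbol in U = -GMm/r:
  G (gravitational constant): m³/(kg·s²)
  M (mass): kg
  m (mass): kg
  r (distance): m  → in the denominator, contributes 1/m
  The minus sign does not affect the units.

Multiplying the contributions: [m³/(kg·s²)] · [kg] · [kg] · [1/m]
Adding exponents of each base unit: kg: 1, m: 2, s: -2
SI base units of gravitational potential energy: kg·m²/s²

The claimed units kg·m²/s² match the derived units, so the claim is correct.

Answer: Yes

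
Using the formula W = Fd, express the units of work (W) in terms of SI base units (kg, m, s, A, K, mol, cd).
Units of each symbol in W = Fd:
  F (force): kg·m/s²
  d (displacement): m

Multiplying the contributions: [kg·m/s²] · [m]
Adding exponents of each base unit: kg: 1, m: 2, s: -2
SI base units of work: kg·m²/s²

Answer: kg·m²/s²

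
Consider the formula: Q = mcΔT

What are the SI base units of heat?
Units of each symbol in Q = mcΔT:
  m (mass): kg
  c (specific heat capacity, in J/(kg·K)): m²/(s²·K)
  ΔT (temperature change): K

Multiplying the contributions: [kg] · [m²/(s²·K)] · [K]
Adding exponents of each base unit: kg: 1, m: 2, s: -2
SI base units of heat: kg·m²/s²

Answer: kg·m²/s²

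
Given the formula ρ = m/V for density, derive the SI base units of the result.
Units of each symbol in ρ = m/V:
  m (mass): kg
  V (volume): m³  → in the denominator, contributes 1/m³

Multiplying the contributions: [kg] · [1/m³]
Adding exponents of each base unit: kg: 1, m: -3
SI base units of density: kg/m³

Answer: kg/m³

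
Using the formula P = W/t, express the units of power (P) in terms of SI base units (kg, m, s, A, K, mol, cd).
Units of each symbol in P = W/t:
  W (work): kg·m²/s²
  t (time): s  → in the denominator, contributes 1/s

Multiplying the contributions: [kg·m²/s²] · [1/s]
Adding exponents of each base unit: kg: 1, m: 2, s: -3
SI base units of power: kg·m²/s³

Answer: kg·m²/s³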